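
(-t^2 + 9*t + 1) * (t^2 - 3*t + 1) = -t^4 + 12*t^3 - 27*t^2 + 6*t + 1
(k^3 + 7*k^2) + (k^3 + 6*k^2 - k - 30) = 2*k^3 + 13*k^2 - k - 30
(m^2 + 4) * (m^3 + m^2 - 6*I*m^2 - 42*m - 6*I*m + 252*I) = m^5 + m^4 - 6*I*m^4 - 38*m^3 - 6*I*m^3 + 4*m^2 + 228*I*m^2 - 168*m - 24*I*m + 1008*I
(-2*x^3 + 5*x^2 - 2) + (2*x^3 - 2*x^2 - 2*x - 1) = 3*x^2 - 2*x - 3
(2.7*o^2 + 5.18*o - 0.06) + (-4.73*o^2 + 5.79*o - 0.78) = -2.03*o^2 + 10.97*o - 0.84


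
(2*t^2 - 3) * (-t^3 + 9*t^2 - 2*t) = -2*t^5 + 18*t^4 - t^3 - 27*t^2 + 6*t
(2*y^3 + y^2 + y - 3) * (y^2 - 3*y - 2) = 2*y^5 - 5*y^4 - 6*y^3 - 8*y^2 + 7*y + 6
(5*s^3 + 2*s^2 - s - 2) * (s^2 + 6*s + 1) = 5*s^5 + 32*s^4 + 16*s^3 - 6*s^2 - 13*s - 2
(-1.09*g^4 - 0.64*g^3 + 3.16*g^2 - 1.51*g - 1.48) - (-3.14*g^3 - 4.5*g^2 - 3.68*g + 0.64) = -1.09*g^4 + 2.5*g^3 + 7.66*g^2 + 2.17*g - 2.12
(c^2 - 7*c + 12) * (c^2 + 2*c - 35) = c^4 - 5*c^3 - 37*c^2 + 269*c - 420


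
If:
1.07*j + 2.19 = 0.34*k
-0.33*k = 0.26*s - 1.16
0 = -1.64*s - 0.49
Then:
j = -0.85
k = 3.75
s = -0.30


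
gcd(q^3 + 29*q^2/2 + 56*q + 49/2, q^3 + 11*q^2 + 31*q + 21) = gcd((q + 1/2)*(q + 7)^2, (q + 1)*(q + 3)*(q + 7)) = q + 7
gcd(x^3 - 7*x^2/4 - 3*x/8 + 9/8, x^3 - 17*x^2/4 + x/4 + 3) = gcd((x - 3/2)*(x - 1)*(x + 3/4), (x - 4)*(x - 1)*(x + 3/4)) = x^2 - x/4 - 3/4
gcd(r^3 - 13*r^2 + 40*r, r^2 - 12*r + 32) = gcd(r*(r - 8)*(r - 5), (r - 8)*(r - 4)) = r - 8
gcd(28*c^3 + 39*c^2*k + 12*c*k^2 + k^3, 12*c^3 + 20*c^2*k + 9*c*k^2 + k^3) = c + k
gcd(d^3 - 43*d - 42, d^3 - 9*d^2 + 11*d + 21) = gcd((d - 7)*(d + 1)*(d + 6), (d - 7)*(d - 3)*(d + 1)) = d^2 - 6*d - 7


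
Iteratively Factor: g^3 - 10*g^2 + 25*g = (g - 5)*(g^2 - 5*g) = g*(g - 5)*(g - 5)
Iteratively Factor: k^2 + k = (k + 1)*(k)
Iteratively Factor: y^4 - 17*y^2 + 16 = (y - 4)*(y^3 + 4*y^2 - y - 4) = (y - 4)*(y + 4)*(y^2 - 1) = (y - 4)*(y + 1)*(y + 4)*(y - 1)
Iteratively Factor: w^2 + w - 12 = (w + 4)*(w - 3)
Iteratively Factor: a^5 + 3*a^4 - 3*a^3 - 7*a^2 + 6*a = (a + 2)*(a^4 + a^3 - 5*a^2 + 3*a) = (a - 1)*(a + 2)*(a^3 + 2*a^2 - 3*a) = (a - 1)*(a + 2)*(a + 3)*(a^2 - a) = (a - 1)^2*(a + 2)*(a + 3)*(a)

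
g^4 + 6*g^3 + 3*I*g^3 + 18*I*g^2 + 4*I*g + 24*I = (g + 6)*(g - I)*(g + 2*I)^2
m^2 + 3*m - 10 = (m - 2)*(m + 5)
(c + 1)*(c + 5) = c^2 + 6*c + 5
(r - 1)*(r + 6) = r^2 + 5*r - 6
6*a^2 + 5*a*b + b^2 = (2*a + b)*(3*a + b)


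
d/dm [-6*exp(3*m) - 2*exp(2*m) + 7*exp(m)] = (-18*exp(2*m) - 4*exp(m) + 7)*exp(m)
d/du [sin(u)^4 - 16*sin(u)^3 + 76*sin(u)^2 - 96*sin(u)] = 4*(sin(u)^3 - 12*sin(u)^2 + 38*sin(u) - 24)*cos(u)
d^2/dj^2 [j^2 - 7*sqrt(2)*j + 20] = 2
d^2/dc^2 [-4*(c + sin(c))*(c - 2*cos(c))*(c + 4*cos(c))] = 4*c^2*sin(c) + 8*c^2*cos(c) + 32*c*sin(c) + 16*c*sin(2*c) - 16*c*cos(c) - 64*c*cos(2*c) - 24*c - 64*sin(2*c) - 72*sin(3*c) - 16*sqrt(2)*sin(c + pi/4) - 16*cos(2*c)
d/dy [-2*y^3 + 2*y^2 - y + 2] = -6*y^2 + 4*y - 1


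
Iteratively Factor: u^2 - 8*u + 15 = (u - 3)*(u - 5)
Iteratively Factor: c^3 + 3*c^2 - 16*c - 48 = (c - 4)*(c^2 + 7*c + 12) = (c - 4)*(c + 3)*(c + 4)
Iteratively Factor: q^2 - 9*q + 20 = (q - 4)*(q - 5)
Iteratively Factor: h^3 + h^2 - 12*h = (h - 3)*(h^2 + 4*h) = h*(h - 3)*(h + 4)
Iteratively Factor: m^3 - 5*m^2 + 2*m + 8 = (m - 4)*(m^2 - m - 2) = (m - 4)*(m - 2)*(m + 1)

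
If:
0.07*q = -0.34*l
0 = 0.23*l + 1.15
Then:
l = -5.00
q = 24.29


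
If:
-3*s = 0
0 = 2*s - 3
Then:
No Solution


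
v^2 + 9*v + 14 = (v + 2)*(v + 7)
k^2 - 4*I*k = k*(k - 4*I)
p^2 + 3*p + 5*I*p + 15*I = (p + 3)*(p + 5*I)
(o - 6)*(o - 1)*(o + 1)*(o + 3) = o^4 - 3*o^3 - 19*o^2 + 3*o + 18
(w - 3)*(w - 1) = w^2 - 4*w + 3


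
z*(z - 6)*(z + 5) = z^3 - z^2 - 30*z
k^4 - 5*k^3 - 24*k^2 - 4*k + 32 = (k - 8)*(k - 1)*(k + 2)^2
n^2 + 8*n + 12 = (n + 2)*(n + 6)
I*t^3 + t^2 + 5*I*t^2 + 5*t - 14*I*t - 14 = (t - 2)*(t + 7)*(I*t + 1)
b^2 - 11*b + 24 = (b - 8)*(b - 3)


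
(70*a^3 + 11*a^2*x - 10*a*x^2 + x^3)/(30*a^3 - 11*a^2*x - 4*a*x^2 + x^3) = (-14*a^2 - 5*a*x + x^2)/(-6*a^2 + a*x + x^2)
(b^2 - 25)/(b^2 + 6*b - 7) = (b^2 - 25)/(b^2 + 6*b - 7)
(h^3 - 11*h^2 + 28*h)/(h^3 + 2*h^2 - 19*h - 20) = h*(h - 7)/(h^2 + 6*h + 5)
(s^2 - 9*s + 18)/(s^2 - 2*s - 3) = (s - 6)/(s + 1)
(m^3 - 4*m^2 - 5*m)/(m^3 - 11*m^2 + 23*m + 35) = m/(m - 7)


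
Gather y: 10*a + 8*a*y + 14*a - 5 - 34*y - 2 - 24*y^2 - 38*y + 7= 24*a - 24*y^2 + y*(8*a - 72)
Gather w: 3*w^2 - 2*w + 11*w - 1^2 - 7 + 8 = 3*w^2 + 9*w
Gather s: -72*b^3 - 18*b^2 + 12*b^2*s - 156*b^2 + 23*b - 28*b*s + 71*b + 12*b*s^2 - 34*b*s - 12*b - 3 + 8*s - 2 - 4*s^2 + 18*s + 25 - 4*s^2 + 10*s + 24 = -72*b^3 - 174*b^2 + 82*b + s^2*(12*b - 8) + s*(12*b^2 - 62*b + 36) + 44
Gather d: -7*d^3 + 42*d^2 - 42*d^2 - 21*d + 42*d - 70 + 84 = -7*d^3 + 21*d + 14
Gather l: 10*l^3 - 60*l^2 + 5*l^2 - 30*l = 10*l^3 - 55*l^2 - 30*l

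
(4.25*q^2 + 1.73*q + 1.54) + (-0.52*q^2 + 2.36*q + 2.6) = 3.73*q^2 + 4.09*q + 4.14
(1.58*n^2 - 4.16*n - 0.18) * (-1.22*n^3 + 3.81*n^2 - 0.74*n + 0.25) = -1.9276*n^5 + 11.095*n^4 - 16.7992*n^3 + 2.7876*n^2 - 0.9068*n - 0.045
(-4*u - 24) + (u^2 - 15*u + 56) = u^2 - 19*u + 32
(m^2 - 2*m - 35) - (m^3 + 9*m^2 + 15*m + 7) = -m^3 - 8*m^2 - 17*m - 42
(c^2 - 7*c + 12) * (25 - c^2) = -c^4 + 7*c^3 + 13*c^2 - 175*c + 300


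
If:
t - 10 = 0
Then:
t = 10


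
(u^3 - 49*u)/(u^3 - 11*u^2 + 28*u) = (u + 7)/(u - 4)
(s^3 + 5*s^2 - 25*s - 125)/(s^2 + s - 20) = (s^2 - 25)/(s - 4)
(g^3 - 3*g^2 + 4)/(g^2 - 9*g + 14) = (g^2 - g - 2)/(g - 7)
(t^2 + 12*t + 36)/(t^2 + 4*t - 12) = (t + 6)/(t - 2)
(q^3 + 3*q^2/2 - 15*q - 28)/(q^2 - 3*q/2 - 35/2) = (q^2 - 2*q - 8)/(q - 5)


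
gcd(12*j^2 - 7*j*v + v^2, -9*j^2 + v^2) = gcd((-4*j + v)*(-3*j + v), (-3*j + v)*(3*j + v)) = -3*j + v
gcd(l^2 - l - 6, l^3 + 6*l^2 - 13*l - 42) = l^2 - l - 6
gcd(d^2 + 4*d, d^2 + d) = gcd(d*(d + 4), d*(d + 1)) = d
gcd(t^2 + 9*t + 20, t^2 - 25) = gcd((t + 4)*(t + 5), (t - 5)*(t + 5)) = t + 5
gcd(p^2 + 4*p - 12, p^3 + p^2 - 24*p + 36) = p^2 + 4*p - 12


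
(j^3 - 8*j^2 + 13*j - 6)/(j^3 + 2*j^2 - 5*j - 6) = (j^3 - 8*j^2 + 13*j - 6)/(j^3 + 2*j^2 - 5*j - 6)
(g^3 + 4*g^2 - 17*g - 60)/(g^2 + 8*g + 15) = g - 4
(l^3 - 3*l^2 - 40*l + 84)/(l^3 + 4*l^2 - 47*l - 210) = (l - 2)/(l + 5)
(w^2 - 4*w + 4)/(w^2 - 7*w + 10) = (w - 2)/(w - 5)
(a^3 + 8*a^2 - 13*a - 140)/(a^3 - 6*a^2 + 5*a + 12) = (a^2 + 12*a + 35)/(a^2 - 2*a - 3)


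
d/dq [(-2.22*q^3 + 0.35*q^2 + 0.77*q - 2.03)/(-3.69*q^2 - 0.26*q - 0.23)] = (8.1918*q^4 + 1.1544*q^3 + 4.2821*q^2 - 15.1424*q - 0.7049)/(13.6161*q^4 + 1.9188*q^3 + 1.765*q^2 + 0.1196*q + 0.0529)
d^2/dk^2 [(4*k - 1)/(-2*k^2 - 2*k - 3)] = 4*(-2*(2*k + 1)^2*(4*k - 1) + 3*(4*k + 1)*(2*k^2 + 2*k + 3))/(2*k^2 + 2*k + 3)^3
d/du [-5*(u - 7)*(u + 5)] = 10 - 10*u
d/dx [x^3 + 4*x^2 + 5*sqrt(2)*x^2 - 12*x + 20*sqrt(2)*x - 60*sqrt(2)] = 3*x^2 + 8*x + 10*sqrt(2)*x - 12 + 20*sqrt(2)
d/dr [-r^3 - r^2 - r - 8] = -3*r^2 - 2*r - 1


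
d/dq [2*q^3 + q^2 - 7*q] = 6*q^2 + 2*q - 7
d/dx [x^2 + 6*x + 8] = 2*x + 6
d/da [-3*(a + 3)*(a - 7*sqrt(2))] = -6*a - 9 + 21*sqrt(2)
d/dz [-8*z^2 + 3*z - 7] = 3 - 16*z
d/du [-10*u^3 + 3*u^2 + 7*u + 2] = -30*u^2 + 6*u + 7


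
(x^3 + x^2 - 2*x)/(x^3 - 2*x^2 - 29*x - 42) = x*(x - 1)/(x^2 - 4*x - 21)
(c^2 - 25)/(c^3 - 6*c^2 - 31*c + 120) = (c - 5)/(c^2 - 11*c + 24)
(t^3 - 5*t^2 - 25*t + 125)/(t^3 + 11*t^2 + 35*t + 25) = (t^2 - 10*t + 25)/(t^2 + 6*t + 5)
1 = 1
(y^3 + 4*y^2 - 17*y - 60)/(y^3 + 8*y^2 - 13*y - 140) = (y + 3)/(y + 7)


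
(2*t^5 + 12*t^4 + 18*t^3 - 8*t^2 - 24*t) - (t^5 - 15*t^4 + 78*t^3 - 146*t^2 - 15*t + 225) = t^5 + 27*t^4 - 60*t^3 + 138*t^2 - 9*t - 225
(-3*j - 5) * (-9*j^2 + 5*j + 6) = 27*j^3 + 30*j^2 - 43*j - 30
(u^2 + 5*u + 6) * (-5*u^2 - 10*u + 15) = -5*u^4 - 35*u^3 - 65*u^2 + 15*u + 90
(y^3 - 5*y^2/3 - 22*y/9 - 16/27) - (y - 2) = y^3 - 5*y^2/3 - 31*y/9 + 38/27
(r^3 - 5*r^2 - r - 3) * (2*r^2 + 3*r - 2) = 2*r^5 - 7*r^4 - 19*r^3 + r^2 - 7*r + 6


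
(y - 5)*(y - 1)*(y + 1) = y^3 - 5*y^2 - y + 5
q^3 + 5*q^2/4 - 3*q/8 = q*(q - 1/4)*(q + 3/2)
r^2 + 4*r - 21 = (r - 3)*(r + 7)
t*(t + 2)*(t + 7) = t^3 + 9*t^2 + 14*t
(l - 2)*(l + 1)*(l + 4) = l^3 + 3*l^2 - 6*l - 8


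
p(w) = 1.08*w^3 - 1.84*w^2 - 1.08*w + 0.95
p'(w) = 3.24*w^2 - 3.68*w - 1.08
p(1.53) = -1.14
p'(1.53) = 0.87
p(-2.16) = -16.19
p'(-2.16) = 21.99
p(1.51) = -1.16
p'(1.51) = 0.75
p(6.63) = 227.66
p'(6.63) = 116.94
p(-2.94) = -39.22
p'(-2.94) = 37.74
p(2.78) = 6.93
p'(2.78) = 13.73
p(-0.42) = 1.00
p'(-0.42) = 1.04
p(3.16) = 13.24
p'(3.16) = 19.64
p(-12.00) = -2117.29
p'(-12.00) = 509.64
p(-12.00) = -2117.29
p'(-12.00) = 509.64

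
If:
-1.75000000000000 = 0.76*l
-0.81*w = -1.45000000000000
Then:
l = -2.30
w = 1.79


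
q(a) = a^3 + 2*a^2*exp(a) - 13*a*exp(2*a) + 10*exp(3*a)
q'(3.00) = 207010.06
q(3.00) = 65685.66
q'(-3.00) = 27.46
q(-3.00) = -26.01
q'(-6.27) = 118.04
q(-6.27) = -246.34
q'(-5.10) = 78.23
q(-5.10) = -132.33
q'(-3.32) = 33.48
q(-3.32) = -35.74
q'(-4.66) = 65.39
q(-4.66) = -100.78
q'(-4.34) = 56.79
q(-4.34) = -81.25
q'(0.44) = 57.30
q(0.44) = 24.33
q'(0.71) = 131.63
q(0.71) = 48.37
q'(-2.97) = 26.93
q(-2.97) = -25.19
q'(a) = 2*a^2*exp(a) + 3*a^2 - 26*a*exp(2*a) + 4*a*exp(a) + 30*exp(3*a) - 13*exp(2*a)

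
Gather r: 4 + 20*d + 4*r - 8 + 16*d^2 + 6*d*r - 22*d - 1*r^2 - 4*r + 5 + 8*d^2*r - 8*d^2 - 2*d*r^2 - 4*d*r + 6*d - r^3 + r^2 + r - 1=8*d^2 - 2*d*r^2 + 4*d - r^3 + r*(8*d^2 + 2*d + 1)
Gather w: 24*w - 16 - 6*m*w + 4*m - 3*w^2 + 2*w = 4*m - 3*w^2 + w*(26 - 6*m) - 16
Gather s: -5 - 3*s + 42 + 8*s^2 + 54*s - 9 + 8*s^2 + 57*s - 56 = 16*s^2 + 108*s - 28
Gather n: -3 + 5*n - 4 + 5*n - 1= 10*n - 8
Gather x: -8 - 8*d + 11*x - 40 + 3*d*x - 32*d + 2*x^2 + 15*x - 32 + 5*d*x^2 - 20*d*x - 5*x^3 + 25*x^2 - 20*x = -40*d - 5*x^3 + x^2*(5*d + 27) + x*(6 - 17*d) - 80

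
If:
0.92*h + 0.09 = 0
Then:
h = -0.10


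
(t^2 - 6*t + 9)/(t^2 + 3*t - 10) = (t^2 - 6*t + 9)/(t^2 + 3*t - 10)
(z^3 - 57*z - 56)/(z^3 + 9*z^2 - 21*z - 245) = (z^2 - 7*z - 8)/(z^2 + 2*z - 35)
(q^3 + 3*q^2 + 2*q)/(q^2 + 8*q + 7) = q*(q + 2)/(q + 7)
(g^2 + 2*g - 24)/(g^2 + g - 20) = (g + 6)/(g + 5)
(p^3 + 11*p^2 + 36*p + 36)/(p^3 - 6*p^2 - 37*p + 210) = (p^2 + 5*p + 6)/(p^2 - 12*p + 35)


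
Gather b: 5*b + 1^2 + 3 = 5*b + 4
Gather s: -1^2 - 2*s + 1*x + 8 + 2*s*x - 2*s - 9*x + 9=s*(2*x - 4) - 8*x + 16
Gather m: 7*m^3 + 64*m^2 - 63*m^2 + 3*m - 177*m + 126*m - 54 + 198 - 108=7*m^3 + m^2 - 48*m + 36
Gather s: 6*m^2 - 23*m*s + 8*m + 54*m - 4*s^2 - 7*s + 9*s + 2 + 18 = 6*m^2 + 62*m - 4*s^2 + s*(2 - 23*m) + 20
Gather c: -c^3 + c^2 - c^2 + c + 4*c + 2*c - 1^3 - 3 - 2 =-c^3 + 7*c - 6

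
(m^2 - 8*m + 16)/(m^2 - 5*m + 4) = (m - 4)/(m - 1)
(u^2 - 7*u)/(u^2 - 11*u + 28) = u/(u - 4)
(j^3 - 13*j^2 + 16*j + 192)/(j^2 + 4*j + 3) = (j^2 - 16*j + 64)/(j + 1)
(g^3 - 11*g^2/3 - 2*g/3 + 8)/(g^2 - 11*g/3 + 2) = (3*g^2 - 2*g - 8)/(3*g - 2)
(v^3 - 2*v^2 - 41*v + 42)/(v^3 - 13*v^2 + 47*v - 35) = (v + 6)/(v - 5)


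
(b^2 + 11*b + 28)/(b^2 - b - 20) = (b + 7)/(b - 5)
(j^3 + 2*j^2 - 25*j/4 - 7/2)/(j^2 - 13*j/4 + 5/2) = (4*j^2 + 16*j + 7)/(4*j - 5)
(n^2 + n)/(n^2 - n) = (n + 1)/(n - 1)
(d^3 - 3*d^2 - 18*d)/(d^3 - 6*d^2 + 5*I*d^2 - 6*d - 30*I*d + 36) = d*(d + 3)/(d^2 + 5*I*d - 6)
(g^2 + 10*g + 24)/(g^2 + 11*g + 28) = (g + 6)/(g + 7)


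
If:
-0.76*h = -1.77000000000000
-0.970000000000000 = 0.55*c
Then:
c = -1.76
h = 2.33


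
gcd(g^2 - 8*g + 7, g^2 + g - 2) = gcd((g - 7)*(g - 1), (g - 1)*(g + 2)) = g - 1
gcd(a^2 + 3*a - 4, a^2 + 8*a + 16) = a + 4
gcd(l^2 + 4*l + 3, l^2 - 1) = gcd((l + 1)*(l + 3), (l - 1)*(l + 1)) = l + 1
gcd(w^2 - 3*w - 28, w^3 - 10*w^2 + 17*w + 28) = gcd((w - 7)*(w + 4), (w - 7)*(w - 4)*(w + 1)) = w - 7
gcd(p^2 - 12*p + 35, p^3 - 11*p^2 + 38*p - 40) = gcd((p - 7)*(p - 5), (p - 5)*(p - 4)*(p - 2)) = p - 5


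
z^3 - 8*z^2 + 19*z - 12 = (z - 4)*(z - 3)*(z - 1)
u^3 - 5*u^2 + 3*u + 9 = (u - 3)^2*(u + 1)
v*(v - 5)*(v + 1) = v^3 - 4*v^2 - 5*v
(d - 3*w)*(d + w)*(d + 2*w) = d^3 - 7*d*w^2 - 6*w^3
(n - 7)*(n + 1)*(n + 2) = n^3 - 4*n^2 - 19*n - 14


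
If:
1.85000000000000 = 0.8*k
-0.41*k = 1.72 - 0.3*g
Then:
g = 8.89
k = 2.31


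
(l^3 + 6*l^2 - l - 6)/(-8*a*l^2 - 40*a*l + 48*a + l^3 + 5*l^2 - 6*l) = (-l - 1)/(8*a - l)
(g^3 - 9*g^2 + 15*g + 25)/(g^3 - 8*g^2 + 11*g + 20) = (g - 5)/(g - 4)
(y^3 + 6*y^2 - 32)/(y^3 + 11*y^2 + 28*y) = (y^2 + 2*y - 8)/(y*(y + 7))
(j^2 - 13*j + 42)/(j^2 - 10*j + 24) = (j - 7)/(j - 4)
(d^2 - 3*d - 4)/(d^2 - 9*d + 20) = (d + 1)/(d - 5)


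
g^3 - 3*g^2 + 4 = (g - 2)^2*(g + 1)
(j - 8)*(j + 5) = j^2 - 3*j - 40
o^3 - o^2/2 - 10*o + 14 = (o - 2)^2*(o + 7/2)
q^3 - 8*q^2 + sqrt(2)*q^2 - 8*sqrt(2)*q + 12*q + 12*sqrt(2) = (q - 6)*(q - 2)*(q + sqrt(2))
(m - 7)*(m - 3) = m^2 - 10*m + 21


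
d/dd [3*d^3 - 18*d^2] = 9*d*(d - 4)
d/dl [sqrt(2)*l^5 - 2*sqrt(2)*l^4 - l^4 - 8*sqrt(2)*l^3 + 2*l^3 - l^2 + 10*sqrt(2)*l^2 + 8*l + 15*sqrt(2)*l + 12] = 5*sqrt(2)*l^4 - 8*sqrt(2)*l^3 - 4*l^3 - 24*sqrt(2)*l^2 + 6*l^2 - 2*l + 20*sqrt(2)*l + 8 + 15*sqrt(2)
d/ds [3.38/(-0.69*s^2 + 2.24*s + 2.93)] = (4.6644*s - 7.5712)/(-0.69*s^2 + 2.24*s + 2.93)^2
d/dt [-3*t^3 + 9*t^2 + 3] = 9*t*(2 - t)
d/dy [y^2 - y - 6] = 2*y - 1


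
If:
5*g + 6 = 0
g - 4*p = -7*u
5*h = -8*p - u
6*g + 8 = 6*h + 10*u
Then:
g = -6/5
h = -3/10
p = 31/200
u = 13/50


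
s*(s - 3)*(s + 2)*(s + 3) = s^4 + 2*s^3 - 9*s^2 - 18*s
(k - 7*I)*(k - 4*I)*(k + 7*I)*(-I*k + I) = -I*k^4 - 4*k^3 + I*k^3 + 4*k^2 - 49*I*k^2 - 196*k + 49*I*k + 196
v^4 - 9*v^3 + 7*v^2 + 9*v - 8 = (v - 8)*(v - 1)^2*(v + 1)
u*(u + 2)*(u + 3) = u^3 + 5*u^2 + 6*u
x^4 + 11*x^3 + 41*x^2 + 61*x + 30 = (x + 1)*(x + 2)*(x + 3)*(x + 5)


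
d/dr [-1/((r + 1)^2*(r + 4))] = 3*(r + 3)/((r + 1)^3*(r + 4)^2)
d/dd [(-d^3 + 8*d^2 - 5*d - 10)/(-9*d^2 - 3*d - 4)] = (9*d^4 + 6*d^3 - 57*d^2 - 244*d - 10)/(81*d^4 + 54*d^3 + 81*d^2 + 24*d + 16)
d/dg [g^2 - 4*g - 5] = 2*g - 4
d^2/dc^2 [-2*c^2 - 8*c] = -4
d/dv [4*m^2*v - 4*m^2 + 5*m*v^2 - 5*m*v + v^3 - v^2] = 4*m^2 + 10*m*v - 5*m + 3*v^2 - 2*v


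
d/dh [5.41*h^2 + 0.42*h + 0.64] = 10.82*h + 0.42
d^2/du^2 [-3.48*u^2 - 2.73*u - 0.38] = -6.96000000000000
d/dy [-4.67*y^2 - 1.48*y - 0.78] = -9.34*y - 1.48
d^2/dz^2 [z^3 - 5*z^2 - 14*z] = 6*z - 10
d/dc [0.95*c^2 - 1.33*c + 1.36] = 1.9*c - 1.33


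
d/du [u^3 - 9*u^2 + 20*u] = 3*u^2 - 18*u + 20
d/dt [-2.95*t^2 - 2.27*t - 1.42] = -5.9*t - 2.27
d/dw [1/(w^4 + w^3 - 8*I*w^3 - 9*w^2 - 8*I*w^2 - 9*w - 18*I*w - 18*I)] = (-4*w^3 - 3*w^2 + 24*I*w^2 + 18*w + 16*I*w + 9 + 18*I)/(-w^4 - w^3 + 8*I*w^3 + 9*w^2 + 8*I*w^2 + 9*w + 18*I*w + 18*I)^2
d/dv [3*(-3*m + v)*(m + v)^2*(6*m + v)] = -99*m^3 - 66*m^2*v + 45*m*v^2 + 12*v^3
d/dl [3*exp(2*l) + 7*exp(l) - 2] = (6*exp(l) + 7)*exp(l)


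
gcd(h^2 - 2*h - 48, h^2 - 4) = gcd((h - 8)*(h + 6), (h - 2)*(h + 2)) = 1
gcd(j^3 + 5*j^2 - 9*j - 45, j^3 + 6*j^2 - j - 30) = j^2 + 8*j + 15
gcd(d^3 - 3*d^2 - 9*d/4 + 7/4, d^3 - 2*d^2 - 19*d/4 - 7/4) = d^2 - 5*d/2 - 7/2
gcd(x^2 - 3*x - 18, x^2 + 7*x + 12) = x + 3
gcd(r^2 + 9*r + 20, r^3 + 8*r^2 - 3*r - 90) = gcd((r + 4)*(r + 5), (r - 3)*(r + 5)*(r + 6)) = r + 5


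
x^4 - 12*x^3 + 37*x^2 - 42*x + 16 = (x - 8)*(x - 2)*(x - 1)^2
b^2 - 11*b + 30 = (b - 6)*(b - 5)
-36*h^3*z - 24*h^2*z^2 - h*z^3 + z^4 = z*(-6*h + z)*(2*h + z)*(3*h + z)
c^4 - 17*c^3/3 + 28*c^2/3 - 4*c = c*(c - 3)*(c - 2)*(c - 2/3)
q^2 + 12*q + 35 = (q + 5)*(q + 7)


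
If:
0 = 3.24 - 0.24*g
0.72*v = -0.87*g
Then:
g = 13.50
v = -16.31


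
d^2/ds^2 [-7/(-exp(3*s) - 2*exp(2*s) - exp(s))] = 7*(9*exp(2*s) + 4*exp(s) + 1)*exp(-s)/(exp(4*s) + 4*exp(3*s) + 6*exp(2*s) + 4*exp(s) + 1)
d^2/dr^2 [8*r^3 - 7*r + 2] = 48*r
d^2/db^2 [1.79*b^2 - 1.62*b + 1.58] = 3.58000000000000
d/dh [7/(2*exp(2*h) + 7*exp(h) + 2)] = (-28*exp(h) - 49)*exp(h)/(2*exp(2*h) + 7*exp(h) + 2)^2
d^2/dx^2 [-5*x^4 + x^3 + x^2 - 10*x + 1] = -60*x^2 + 6*x + 2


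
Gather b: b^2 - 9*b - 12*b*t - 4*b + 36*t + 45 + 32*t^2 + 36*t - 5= b^2 + b*(-12*t - 13) + 32*t^2 + 72*t + 40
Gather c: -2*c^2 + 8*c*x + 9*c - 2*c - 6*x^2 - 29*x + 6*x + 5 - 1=-2*c^2 + c*(8*x + 7) - 6*x^2 - 23*x + 4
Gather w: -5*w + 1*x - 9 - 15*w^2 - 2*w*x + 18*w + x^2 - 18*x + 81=-15*w^2 + w*(13 - 2*x) + x^2 - 17*x + 72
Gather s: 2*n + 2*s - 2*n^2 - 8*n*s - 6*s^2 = -2*n^2 + 2*n - 6*s^2 + s*(2 - 8*n)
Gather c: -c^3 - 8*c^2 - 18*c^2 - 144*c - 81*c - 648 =-c^3 - 26*c^2 - 225*c - 648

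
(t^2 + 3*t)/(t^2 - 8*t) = (t + 3)/(t - 8)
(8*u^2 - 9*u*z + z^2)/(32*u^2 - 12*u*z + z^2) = (-u + z)/(-4*u + z)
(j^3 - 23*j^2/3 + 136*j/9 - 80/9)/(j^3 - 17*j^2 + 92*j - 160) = (9*j^2 - 24*j + 16)/(9*(j^2 - 12*j + 32))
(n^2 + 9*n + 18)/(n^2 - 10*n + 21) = (n^2 + 9*n + 18)/(n^2 - 10*n + 21)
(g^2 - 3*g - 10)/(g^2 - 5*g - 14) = (g - 5)/(g - 7)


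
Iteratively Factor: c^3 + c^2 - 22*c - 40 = (c + 2)*(c^2 - c - 20) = (c - 5)*(c + 2)*(c + 4)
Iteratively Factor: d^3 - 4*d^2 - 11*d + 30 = (d - 2)*(d^2 - 2*d - 15) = (d - 2)*(d + 3)*(d - 5)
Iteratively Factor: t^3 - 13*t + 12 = (t - 1)*(t^2 + t - 12) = (t - 1)*(t + 4)*(t - 3)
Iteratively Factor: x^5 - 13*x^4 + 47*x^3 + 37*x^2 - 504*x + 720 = (x - 4)*(x^4 - 9*x^3 + 11*x^2 + 81*x - 180) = (x - 5)*(x - 4)*(x^3 - 4*x^2 - 9*x + 36) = (x - 5)*(x - 4)*(x + 3)*(x^2 - 7*x + 12) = (x - 5)*(x - 4)^2*(x + 3)*(x - 3)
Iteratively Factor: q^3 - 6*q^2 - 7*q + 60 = (q + 3)*(q^2 - 9*q + 20) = (q - 5)*(q + 3)*(q - 4)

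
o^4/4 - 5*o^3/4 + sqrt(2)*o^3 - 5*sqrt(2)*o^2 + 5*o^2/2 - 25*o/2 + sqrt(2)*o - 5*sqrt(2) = (o/2 + sqrt(2)/2)^2*(o - 5)*(o + 2*sqrt(2))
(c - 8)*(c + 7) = c^2 - c - 56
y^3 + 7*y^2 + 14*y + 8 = (y + 1)*(y + 2)*(y + 4)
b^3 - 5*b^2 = b^2*(b - 5)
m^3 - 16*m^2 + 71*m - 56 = (m - 8)*(m - 7)*(m - 1)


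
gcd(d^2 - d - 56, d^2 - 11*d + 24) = d - 8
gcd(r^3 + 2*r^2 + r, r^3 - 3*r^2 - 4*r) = r^2 + r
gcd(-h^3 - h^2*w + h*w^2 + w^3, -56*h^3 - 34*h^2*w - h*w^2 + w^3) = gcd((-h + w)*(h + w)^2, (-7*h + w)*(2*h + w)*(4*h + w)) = 1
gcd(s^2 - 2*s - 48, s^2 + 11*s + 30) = s + 6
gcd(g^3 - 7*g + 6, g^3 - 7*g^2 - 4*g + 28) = g - 2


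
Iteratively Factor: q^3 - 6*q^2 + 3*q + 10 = (q - 2)*(q^2 - 4*q - 5) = (q - 5)*(q - 2)*(q + 1)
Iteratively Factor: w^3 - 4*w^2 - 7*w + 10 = (w - 5)*(w^2 + w - 2) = (w - 5)*(w + 2)*(w - 1)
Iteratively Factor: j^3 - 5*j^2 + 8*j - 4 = (j - 1)*(j^2 - 4*j + 4) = (j - 2)*(j - 1)*(j - 2)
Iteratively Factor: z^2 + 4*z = (z)*(z + 4)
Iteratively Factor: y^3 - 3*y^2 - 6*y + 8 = (y - 1)*(y^2 - 2*y - 8) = (y - 4)*(y - 1)*(y + 2)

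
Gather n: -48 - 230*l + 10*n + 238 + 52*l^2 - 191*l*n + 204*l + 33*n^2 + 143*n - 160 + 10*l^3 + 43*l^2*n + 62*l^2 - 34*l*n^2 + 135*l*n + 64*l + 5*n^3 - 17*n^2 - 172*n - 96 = 10*l^3 + 114*l^2 + 38*l + 5*n^3 + n^2*(16 - 34*l) + n*(43*l^2 - 56*l - 19) - 66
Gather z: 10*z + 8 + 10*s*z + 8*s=8*s + z*(10*s + 10) + 8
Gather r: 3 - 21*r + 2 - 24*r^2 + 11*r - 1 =-24*r^2 - 10*r + 4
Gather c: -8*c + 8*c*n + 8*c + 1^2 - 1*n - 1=8*c*n - n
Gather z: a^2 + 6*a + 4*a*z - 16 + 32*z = a^2 + 6*a + z*(4*a + 32) - 16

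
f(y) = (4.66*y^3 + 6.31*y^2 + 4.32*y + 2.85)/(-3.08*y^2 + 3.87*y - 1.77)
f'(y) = (6.16*y - 3.87)*(4.66*y^3 + 6.31*y^2 + 4.32*y + 2.85)/(-3.08*y^2 + 3.87*y - 1.77)^2 + (13.98*y^2 + 12.62*y + 4.32)/(-3.08*y^2 + 3.87*y - 1.77) = (-14.3528*y^4 + 36.0684*y^3 + 12.9807*y^2 - 4.7814*y - 18.6759)/(9.4864*y^4 - 23.8392*y^3 + 25.8801*y^2 - 13.6998*y + 3.1329)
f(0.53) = -13.02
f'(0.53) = -39.06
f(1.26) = -15.49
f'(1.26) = 10.02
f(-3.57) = 2.63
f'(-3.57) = -1.27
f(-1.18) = 0.11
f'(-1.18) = -0.73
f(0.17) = -3.16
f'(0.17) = -13.13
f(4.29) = -12.08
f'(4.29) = -1.04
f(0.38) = -7.60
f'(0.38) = -30.59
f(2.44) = -11.13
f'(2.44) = 0.55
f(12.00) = -22.60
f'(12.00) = -1.47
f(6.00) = -14.12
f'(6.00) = -1.30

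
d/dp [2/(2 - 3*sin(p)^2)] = 24*sin(2*p)/(3*cos(2*p) + 1)^2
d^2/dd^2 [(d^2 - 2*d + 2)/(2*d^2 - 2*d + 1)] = 2*(-4*d^3 + 18*d^2 - 12*d + 1)/(8*d^6 - 24*d^5 + 36*d^4 - 32*d^3 + 18*d^2 - 6*d + 1)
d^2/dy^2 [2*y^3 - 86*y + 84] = 12*y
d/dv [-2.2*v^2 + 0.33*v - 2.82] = 0.33 - 4.4*v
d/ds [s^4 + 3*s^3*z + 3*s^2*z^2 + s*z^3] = 4*s^3 + 9*s^2*z + 6*s*z^2 + z^3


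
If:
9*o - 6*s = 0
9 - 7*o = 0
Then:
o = 9/7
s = 27/14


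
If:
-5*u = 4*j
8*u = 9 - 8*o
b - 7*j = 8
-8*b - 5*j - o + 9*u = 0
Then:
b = 769/552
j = -521/552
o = 1021/2760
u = 521/690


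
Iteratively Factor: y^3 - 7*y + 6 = (y - 1)*(y^2 + y - 6) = (y - 2)*(y - 1)*(y + 3)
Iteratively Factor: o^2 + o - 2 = (o - 1)*(o + 2)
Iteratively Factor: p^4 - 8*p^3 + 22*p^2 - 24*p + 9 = (p - 1)*(p^3 - 7*p^2 + 15*p - 9) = (p - 3)*(p - 1)*(p^2 - 4*p + 3) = (p - 3)^2*(p - 1)*(p - 1)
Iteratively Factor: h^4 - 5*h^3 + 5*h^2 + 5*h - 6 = (h + 1)*(h^3 - 6*h^2 + 11*h - 6) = (h - 1)*(h + 1)*(h^2 - 5*h + 6) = (h - 3)*(h - 1)*(h + 1)*(h - 2)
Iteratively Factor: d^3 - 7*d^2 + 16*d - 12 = (d - 2)*(d^2 - 5*d + 6) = (d - 3)*(d - 2)*(d - 2)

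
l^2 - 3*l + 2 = (l - 2)*(l - 1)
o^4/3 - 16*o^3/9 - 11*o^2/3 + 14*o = o*(o/3 + 1)*(o - 6)*(o - 7/3)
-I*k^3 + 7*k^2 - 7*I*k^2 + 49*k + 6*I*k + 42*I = (k + 7)*(k + 6*I)*(-I*k + 1)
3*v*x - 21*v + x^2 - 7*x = (3*v + x)*(x - 7)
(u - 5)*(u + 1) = u^2 - 4*u - 5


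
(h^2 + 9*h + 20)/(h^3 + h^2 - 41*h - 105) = (h + 4)/(h^2 - 4*h - 21)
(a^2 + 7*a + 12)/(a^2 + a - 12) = (a + 3)/(a - 3)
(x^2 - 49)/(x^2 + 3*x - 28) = (x - 7)/(x - 4)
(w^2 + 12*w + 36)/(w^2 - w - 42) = (w + 6)/(w - 7)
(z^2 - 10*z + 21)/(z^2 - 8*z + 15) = (z - 7)/(z - 5)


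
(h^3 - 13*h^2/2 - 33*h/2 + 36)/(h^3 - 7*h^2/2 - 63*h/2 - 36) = (2*h - 3)/(2*h + 3)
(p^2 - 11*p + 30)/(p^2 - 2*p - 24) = (p - 5)/(p + 4)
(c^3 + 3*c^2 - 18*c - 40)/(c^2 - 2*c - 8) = c + 5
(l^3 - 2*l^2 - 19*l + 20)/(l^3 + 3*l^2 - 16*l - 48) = (l^2 - 6*l + 5)/(l^2 - l - 12)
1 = 1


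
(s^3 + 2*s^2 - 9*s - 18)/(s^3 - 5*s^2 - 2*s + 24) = (s + 3)/(s - 4)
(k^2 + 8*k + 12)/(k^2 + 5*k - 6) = (k + 2)/(k - 1)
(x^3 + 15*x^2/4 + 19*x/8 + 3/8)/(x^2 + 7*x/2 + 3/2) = x + 1/4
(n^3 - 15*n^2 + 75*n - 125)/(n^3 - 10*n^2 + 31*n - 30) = (n^2 - 10*n + 25)/(n^2 - 5*n + 6)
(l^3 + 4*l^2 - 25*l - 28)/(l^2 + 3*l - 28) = l + 1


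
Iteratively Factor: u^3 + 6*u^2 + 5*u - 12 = (u + 4)*(u^2 + 2*u - 3) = (u + 3)*(u + 4)*(u - 1)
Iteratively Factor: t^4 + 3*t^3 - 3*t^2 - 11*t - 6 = (t + 1)*(t^3 + 2*t^2 - 5*t - 6) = (t + 1)*(t + 3)*(t^2 - t - 2) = (t - 2)*(t + 1)*(t + 3)*(t + 1)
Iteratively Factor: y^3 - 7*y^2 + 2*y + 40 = (y - 4)*(y^2 - 3*y - 10) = (y - 5)*(y - 4)*(y + 2)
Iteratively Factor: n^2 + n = (n + 1)*(n)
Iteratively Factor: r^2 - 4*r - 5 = (r + 1)*(r - 5)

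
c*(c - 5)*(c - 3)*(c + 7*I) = c^4 - 8*c^3 + 7*I*c^3 + 15*c^2 - 56*I*c^2 + 105*I*c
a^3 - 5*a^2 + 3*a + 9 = (a - 3)^2*(a + 1)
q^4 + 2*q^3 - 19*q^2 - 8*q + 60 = (q - 3)*(q - 2)*(q + 2)*(q + 5)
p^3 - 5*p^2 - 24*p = p*(p - 8)*(p + 3)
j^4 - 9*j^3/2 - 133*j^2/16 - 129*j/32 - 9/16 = (j - 6)*(j + 1/4)*(j + 1/2)*(j + 3/4)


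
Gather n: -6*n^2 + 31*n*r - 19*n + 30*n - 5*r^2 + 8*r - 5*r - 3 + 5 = -6*n^2 + n*(31*r + 11) - 5*r^2 + 3*r + 2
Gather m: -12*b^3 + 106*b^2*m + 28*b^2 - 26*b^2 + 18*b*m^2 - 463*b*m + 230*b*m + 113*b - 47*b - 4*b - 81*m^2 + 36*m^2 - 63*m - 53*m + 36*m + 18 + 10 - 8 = -12*b^3 + 2*b^2 + 62*b + m^2*(18*b - 45) + m*(106*b^2 - 233*b - 80) + 20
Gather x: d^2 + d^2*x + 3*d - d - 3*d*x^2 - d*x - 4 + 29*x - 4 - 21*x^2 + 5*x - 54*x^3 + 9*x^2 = d^2 + 2*d - 54*x^3 + x^2*(-3*d - 12) + x*(d^2 - d + 34) - 8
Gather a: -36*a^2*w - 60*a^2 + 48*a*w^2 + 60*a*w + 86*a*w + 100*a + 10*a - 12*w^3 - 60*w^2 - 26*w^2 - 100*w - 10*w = a^2*(-36*w - 60) + a*(48*w^2 + 146*w + 110) - 12*w^3 - 86*w^2 - 110*w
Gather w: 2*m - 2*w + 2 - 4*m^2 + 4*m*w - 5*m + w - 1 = -4*m^2 - 3*m + w*(4*m - 1) + 1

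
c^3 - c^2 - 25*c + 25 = (c - 5)*(c - 1)*(c + 5)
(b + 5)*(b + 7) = b^2 + 12*b + 35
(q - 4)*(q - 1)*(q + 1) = q^3 - 4*q^2 - q + 4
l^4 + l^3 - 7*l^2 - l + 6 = (l - 2)*(l - 1)*(l + 1)*(l + 3)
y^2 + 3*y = y*(y + 3)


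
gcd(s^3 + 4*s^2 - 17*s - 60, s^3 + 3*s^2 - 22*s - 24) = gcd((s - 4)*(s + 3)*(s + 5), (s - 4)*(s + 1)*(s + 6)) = s - 4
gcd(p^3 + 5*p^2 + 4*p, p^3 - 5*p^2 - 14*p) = p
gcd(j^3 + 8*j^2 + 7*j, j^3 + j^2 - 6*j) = j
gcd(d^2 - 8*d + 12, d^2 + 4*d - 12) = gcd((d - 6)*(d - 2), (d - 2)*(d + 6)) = d - 2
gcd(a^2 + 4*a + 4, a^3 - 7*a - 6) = a + 2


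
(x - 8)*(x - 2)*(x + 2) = x^3 - 8*x^2 - 4*x + 32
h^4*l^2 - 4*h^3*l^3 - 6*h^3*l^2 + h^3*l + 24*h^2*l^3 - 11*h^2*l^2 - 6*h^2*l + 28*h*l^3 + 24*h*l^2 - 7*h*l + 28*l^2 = (h - 7)*(h - 4*l)*(h*l + 1)*(h*l + l)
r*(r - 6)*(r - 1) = r^3 - 7*r^2 + 6*r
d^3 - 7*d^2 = d^2*(d - 7)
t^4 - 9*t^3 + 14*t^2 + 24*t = t*(t - 6)*(t - 4)*(t + 1)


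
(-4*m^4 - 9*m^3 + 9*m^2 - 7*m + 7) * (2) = -8*m^4 - 18*m^3 + 18*m^2 - 14*m + 14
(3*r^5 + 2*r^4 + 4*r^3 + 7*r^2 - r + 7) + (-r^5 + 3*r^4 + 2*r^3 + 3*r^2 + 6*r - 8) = 2*r^5 + 5*r^4 + 6*r^3 + 10*r^2 + 5*r - 1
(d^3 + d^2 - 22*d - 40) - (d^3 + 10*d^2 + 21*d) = -9*d^2 - 43*d - 40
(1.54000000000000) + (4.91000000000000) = 6.45000000000000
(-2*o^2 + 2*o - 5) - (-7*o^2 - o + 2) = 5*o^2 + 3*o - 7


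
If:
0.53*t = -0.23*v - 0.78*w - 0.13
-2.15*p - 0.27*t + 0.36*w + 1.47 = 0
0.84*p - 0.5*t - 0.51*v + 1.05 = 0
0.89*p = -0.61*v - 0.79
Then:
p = -0.06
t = 3.23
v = -1.21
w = -2.01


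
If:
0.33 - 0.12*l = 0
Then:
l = 2.75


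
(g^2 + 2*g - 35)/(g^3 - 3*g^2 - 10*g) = (g + 7)/(g*(g + 2))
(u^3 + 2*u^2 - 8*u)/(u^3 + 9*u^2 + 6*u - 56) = u/(u + 7)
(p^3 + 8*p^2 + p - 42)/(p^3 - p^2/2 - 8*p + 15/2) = 2*(p^2 + 5*p - 14)/(2*p^2 - 7*p + 5)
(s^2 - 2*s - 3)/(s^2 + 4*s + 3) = (s - 3)/(s + 3)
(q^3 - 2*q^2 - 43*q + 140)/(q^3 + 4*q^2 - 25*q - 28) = (q - 5)/(q + 1)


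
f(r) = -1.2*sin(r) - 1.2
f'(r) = -1.2*cos(r)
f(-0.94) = -0.23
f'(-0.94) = -0.71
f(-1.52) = -0.00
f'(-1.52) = -0.06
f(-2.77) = -0.76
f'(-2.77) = 1.12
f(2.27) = -2.12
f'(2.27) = 0.77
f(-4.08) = -2.17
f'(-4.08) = 0.71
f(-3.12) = -1.17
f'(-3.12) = 1.20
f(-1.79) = -0.03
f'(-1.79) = 0.26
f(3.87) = -0.40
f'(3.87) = 0.90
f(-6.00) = -1.54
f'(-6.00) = -1.15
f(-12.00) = -1.84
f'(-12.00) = -1.01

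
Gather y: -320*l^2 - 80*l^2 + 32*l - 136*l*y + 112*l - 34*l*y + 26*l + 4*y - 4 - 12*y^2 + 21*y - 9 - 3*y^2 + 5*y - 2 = -400*l^2 + 170*l - 15*y^2 + y*(30 - 170*l) - 15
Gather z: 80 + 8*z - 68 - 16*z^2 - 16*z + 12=-16*z^2 - 8*z + 24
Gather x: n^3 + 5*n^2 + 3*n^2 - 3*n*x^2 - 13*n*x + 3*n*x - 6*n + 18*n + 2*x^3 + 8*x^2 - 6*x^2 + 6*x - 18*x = n^3 + 8*n^2 + 12*n + 2*x^3 + x^2*(2 - 3*n) + x*(-10*n - 12)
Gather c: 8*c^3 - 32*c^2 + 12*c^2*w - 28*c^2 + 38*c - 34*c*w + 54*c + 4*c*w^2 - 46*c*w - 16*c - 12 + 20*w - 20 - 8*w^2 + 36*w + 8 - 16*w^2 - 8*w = 8*c^3 + c^2*(12*w - 60) + c*(4*w^2 - 80*w + 76) - 24*w^2 + 48*w - 24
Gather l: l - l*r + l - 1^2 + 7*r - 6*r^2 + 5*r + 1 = l*(2 - r) - 6*r^2 + 12*r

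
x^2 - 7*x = x*(x - 7)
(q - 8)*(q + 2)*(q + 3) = q^3 - 3*q^2 - 34*q - 48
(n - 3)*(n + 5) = n^2 + 2*n - 15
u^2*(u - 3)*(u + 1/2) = u^4 - 5*u^3/2 - 3*u^2/2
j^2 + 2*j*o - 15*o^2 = (j - 3*o)*(j + 5*o)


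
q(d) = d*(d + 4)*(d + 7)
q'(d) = d*(d + 4) + d*(d + 7) + (d + 4)*(d + 7) = 3*d^2 + 22*d + 28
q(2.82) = 188.86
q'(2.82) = 113.90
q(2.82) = 188.86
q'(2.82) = 113.90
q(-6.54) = 7.64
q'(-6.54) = 12.43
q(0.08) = 2.31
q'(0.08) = 29.78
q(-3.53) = -5.76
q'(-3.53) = -12.28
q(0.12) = 3.52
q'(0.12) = 30.68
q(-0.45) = -10.46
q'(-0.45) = 18.71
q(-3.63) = -4.53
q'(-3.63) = -12.33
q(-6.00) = 12.00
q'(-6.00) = 4.00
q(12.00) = 3648.00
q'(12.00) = 724.00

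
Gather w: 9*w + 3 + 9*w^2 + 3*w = 9*w^2 + 12*w + 3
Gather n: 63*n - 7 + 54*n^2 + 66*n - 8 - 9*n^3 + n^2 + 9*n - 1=-9*n^3 + 55*n^2 + 138*n - 16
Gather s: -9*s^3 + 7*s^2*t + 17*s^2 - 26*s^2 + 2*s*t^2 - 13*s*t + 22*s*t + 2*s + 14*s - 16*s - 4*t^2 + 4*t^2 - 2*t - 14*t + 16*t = -9*s^3 + s^2*(7*t - 9) + s*(2*t^2 + 9*t)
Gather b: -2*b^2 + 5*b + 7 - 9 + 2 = -2*b^2 + 5*b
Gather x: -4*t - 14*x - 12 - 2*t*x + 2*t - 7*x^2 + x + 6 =-2*t - 7*x^2 + x*(-2*t - 13) - 6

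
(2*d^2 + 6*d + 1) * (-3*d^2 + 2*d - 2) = -6*d^4 - 14*d^3 + 5*d^2 - 10*d - 2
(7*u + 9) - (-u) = 8*u + 9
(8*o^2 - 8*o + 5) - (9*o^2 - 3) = -o^2 - 8*o + 8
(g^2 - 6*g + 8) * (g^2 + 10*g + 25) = g^4 + 4*g^3 - 27*g^2 - 70*g + 200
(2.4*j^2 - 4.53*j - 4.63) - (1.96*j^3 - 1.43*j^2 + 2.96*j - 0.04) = -1.96*j^3 + 3.83*j^2 - 7.49*j - 4.59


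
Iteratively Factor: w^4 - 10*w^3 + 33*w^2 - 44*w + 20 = (w - 5)*(w^3 - 5*w^2 + 8*w - 4) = (w - 5)*(w - 1)*(w^2 - 4*w + 4) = (w - 5)*(w - 2)*(w - 1)*(w - 2)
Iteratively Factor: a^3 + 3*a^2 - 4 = (a + 2)*(a^2 + a - 2) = (a - 1)*(a + 2)*(a + 2)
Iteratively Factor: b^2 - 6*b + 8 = (b - 2)*(b - 4)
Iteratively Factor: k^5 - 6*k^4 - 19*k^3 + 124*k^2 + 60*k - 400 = (k + 2)*(k^4 - 8*k^3 - 3*k^2 + 130*k - 200) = (k + 2)*(k + 4)*(k^3 - 12*k^2 + 45*k - 50) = (k - 2)*(k + 2)*(k + 4)*(k^2 - 10*k + 25) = (k - 5)*(k - 2)*(k + 2)*(k + 4)*(k - 5)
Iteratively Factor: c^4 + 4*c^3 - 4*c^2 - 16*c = (c)*(c^3 + 4*c^2 - 4*c - 16) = c*(c - 2)*(c^2 + 6*c + 8) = c*(c - 2)*(c + 4)*(c + 2)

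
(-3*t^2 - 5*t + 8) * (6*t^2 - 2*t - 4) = -18*t^4 - 24*t^3 + 70*t^2 + 4*t - 32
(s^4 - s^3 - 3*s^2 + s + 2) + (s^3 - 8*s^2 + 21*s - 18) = s^4 - 11*s^2 + 22*s - 16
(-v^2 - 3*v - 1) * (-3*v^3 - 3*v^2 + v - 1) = 3*v^5 + 12*v^4 + 11*v^3 + v^2 + 2*v + 1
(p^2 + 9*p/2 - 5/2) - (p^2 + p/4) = 17*p/4 - 5/2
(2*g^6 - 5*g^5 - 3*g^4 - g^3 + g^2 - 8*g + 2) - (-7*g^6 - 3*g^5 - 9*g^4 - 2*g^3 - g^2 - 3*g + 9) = 9*g^6 - 2*g^5 + 6*g^4 + g^3 + 2*g^2 - 5*g - 7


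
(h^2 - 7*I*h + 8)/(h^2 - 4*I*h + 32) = (h + I)/(h + 4*I)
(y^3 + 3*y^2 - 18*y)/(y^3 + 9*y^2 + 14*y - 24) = y*(y - 3)/(y^2 + 3*y - 4)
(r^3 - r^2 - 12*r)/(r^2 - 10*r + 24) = r*(r + 3)/(r - 6)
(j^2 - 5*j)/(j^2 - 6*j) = (j - 5)/(j - 6)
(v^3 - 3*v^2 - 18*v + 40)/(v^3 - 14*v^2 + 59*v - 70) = (v + 4)/(v - 7)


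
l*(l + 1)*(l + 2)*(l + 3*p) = l^4 + 3*l^3*p + 3*l^3 + 9*l^2*p + 2*l^2 + 6*l*p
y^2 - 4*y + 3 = (y - 3)*(y - 1)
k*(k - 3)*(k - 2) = k^3 - 5*k^2 + 6*k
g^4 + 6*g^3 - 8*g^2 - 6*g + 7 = (g - 1)^2*(g + 1)*(g + 7)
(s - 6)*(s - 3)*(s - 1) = s^3 - 10*s^2 + 27*s - 18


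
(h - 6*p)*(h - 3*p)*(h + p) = h^3 - 8*h^2*p + 9*h*p^2 + 18*p^3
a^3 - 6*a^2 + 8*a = a*(a - 4)*(a - 2)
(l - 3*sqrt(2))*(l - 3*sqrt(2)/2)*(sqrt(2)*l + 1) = sqrt(2)*l^3 - 8*l^2 + 9*sqrt(2)*l/2 + 9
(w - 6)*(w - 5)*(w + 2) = w^3 - 9*w^2 + 8*w + 60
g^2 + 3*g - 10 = (g - 2)*(g + 5)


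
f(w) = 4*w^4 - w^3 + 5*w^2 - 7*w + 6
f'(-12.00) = -28207.00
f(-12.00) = 85482.00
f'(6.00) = 3401.00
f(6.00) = 5112.00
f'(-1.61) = -97.65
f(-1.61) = 61.28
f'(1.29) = 35.25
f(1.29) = 14.22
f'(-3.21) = -599.23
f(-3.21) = 537.76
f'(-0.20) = -9.25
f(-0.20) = 7.61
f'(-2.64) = -348.70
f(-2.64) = 272.03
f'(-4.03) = -1143.24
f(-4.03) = 1235.93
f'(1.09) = 21.06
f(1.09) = 8.66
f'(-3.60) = -828.38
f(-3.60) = 814.50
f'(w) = 16*w^3 - 3*w^2 + 10*w - 7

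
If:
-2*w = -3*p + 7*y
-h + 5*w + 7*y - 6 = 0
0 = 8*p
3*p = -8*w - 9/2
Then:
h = -123/16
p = 0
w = -9/16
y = 9/56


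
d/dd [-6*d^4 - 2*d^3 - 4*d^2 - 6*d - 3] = -24*d^3 - 6*d^2 - 8*d - 6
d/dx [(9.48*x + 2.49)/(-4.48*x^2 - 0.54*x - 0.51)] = (42.4704*x^2 + 22.3104*x - 3.4902)/(20.0704*x^4 + 4.8384*x^3 + 4.8612*x^2 + 0.5508*x + 0.2601)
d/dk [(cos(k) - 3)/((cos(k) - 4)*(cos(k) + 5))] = (cos(k)^2 - 6*cos(k) + 17)*sin(k)/((cos(k) - 4)^2*(cos(k) + 5)^2)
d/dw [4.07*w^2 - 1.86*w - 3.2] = 8.14*w - 1.86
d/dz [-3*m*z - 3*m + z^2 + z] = -3*m + 2*z + 1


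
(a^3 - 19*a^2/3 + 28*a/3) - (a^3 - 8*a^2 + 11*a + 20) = 5*a^2/3 - 5*a/3 - 20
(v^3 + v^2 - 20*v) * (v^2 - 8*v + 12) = v^5 - 7*v^4 - 16*v^3 + 172*v^2 - 240*v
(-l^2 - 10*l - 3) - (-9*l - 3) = -l^2 - l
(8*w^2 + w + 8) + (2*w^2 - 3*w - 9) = 10*w^2 - 2*w - 1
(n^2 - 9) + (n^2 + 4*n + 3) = 2*n^2 + 4*n - 6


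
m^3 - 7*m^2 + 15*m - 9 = (m - 3)^2*(m - 1)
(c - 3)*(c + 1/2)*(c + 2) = c^3 - c^2/2 - 13*c/2 - 3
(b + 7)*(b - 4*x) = b^2 - 4*b*x + 7*b - 28*x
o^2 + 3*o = o*(o + 3)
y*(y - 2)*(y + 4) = y^3 + 2*y^2 - 8*y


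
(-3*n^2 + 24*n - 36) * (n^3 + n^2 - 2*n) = -3*n^5 + 21*n^4 - 6*n^3 - 84*n^2 + 72*n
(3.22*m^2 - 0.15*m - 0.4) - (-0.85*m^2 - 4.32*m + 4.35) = 4.07*m^2 + 4.17*m - 4.75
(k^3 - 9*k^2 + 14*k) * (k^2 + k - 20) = k^5 - 8*k^4 - 15*k^3 + 194*k^2 - 280*k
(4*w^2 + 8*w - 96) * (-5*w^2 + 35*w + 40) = -20*w^4 + 100*w^3 + 920*w^2 - 3040*w - 3840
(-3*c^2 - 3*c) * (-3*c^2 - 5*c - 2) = 9*c^4 + 24*c^3 + 21*c^2 + 6*c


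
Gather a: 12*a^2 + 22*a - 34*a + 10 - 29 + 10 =12*a^2 - 12*a - 9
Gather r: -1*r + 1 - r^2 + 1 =-r^2 - r + 2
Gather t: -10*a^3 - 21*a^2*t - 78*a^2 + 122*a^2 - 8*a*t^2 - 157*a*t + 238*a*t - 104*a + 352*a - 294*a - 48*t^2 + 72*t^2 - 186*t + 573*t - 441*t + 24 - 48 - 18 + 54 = -10*a^3 + 44*a^2 - 46*a + t^2*(24 - 8*a) + t*(-21*a^2 + 81*a - 54) + 12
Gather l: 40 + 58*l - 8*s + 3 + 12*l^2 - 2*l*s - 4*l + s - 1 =12*l^2 + l*(54 - 2*s) - 7*s + 42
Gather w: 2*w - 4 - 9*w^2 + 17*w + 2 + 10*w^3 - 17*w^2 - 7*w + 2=10*w^3 - 26*w^2 + 12*w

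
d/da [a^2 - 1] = 2*a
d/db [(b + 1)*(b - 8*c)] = 2*b - 8*c + 1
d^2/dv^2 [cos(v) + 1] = -cos(v)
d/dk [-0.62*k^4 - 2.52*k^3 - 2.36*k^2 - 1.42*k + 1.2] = -2.48*k^3 - 7.56*k^2 - 4.72*k - 1.42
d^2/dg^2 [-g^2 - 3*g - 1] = -2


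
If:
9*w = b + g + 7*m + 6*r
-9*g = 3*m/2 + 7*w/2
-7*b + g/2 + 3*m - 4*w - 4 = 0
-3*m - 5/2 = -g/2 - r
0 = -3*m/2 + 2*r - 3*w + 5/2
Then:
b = -5645/1877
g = -3864/1877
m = 2051/1877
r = 25555/3754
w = 9057/1877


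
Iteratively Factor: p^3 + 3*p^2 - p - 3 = (p + 1)*(p^2 + 2*p - 3) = (p + 1)*(p + 3)*(p - 1)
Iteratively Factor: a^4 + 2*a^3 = (a + 2)*(a^3) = a*(a + 2)*(a^2) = a^2*(a + 2)*(a)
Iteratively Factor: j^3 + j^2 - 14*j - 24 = (j + 3)*(j^2 - 2*j - 8) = (j - 4)*(j + 3)*(j + 2)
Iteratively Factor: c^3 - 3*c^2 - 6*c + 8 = (c - 4)*(c^2 + c - 2) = (c - 4)*(c + 2)*(c - 1)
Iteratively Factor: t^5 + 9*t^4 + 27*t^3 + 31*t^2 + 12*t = (t + 4)*(t^4 + 5*t^3 + 7*t^2 + 3*t) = (t + 1)*(t + 4)*(t^3 + 4*t^2 + 3*t) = t*(t + 1)*(t + 4)*(t^2 + 4*t + 3) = t*(t + 1)^2*(t + 4)*(t + 3)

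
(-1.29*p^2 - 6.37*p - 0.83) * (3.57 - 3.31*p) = 4.2699*p^3 + 16.4794*p^2 - 19.9936*p - 2.9631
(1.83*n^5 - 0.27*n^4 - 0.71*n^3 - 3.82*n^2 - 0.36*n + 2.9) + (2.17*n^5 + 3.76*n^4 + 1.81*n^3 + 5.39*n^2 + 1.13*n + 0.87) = 4.0*n^5 + 3.49*n^4 + 1.1*n^3 + 1.57*n^2 + 0.77*n + 3.77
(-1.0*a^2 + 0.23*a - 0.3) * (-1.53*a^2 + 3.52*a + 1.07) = 1.53*a^4 - 3.8719*a^3 + 0.1986*a^2 - 0.8099*a - 0.321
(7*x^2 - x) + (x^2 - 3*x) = 8*x^2 - 4*x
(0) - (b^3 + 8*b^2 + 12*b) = -b^3 - 8*b^2 - 12*b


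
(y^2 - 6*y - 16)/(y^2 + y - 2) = (y - 8)/(y - 1)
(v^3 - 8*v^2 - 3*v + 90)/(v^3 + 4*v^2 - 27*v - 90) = (v - 6)/(v + 6)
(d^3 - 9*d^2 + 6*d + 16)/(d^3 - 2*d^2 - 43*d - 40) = (d - 2)/(d + 5)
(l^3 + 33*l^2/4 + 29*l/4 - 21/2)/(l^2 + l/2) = (4*l^3 + 33*l^2 + 29*l - 42)/(2*l*(2*l + 1))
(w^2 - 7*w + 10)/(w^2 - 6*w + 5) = (w - 2)/(w - 1)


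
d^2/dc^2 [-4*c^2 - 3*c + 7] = -8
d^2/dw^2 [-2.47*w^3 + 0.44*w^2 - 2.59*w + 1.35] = 0.88 - 14.82*w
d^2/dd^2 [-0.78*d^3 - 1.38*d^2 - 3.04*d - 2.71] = -4.68*d - 2.76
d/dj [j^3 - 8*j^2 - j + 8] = 3*j^2 - 16*j - 1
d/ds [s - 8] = 1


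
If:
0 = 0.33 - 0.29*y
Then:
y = 1.14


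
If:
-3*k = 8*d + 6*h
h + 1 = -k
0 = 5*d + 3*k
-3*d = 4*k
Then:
No Solution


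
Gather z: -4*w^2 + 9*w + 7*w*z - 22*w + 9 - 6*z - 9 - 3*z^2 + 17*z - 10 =-4*w^2 - 13*w - 3*z^2 + z*(7*w + 11) - 10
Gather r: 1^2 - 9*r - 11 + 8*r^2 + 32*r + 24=8*r^2 + 23*r + 14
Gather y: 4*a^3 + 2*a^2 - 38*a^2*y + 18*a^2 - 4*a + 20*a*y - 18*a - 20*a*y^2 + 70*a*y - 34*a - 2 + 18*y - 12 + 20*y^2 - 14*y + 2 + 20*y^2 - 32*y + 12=4*a^3 + 20*a^2 - 56*a + y^2*(40 - 20*a) + y*(-38*a^2 + 90*a - 28)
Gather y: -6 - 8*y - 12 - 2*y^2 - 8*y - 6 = -2*y^2 - 16*y - 24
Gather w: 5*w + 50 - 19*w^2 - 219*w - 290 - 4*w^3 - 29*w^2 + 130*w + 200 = -4*w^3 - 48*w^2 - 84*w - 40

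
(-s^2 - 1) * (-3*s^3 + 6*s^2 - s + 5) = 3*s^5 - 6*s^4 + 4*s^3 - 11*s^2 + s - 5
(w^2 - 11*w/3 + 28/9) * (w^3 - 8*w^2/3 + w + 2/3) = w^5 - 19*w^4/3 + 125*w^3/9 - 305*w^2/27 + 2*w/3 + 56/27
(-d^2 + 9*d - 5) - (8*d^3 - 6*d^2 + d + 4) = -8*d^3 + 5*d^2 + 8*d - 9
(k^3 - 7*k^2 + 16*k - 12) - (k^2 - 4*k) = k^3 - 8*k^2 + 20*k - 12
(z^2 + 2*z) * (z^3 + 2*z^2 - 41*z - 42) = z^5 + 4*z^4 - 37*z^3 - 124*z^2 - 84*z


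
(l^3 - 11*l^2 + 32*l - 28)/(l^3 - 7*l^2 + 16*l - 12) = (l - 7)/(l - 3)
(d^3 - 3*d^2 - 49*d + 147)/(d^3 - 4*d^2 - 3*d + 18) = (d^2 - 49)/(d^2 - d - 6)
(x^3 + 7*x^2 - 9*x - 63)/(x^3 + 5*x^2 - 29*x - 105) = (x - 3)/(x - 5)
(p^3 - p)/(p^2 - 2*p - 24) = (p^3 - p)/(p^2 - 2*p - 24)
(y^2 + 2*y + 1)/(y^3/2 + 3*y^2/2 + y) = 2*(y + 1)/(y*(y + 2))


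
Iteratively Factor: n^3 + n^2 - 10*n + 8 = (n - 2)*(n^2 + 3*n - 4) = (n - 2)*(n + 4)*(n - 1)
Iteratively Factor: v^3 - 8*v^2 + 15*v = (v - 5)*(v^2 - 3*v) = v*(v - 5)*(v - 3)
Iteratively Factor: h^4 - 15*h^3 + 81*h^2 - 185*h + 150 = (h - 5)*(h^3 - 10*h^2 + 31*h - 30) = (h - 5)*(h - 2)*(h^2 - 8*h + 15) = (h - 5)*(h - 3)*(h - 2)*(h - 5)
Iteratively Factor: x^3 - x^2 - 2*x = (x - 2)*(x^2 + x) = (x - 2)*(x + 1)*(x)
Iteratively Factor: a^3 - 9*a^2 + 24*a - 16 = (a - 4)*(a^2 - 5*a + 4) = (a - 4)^2*(a - 1)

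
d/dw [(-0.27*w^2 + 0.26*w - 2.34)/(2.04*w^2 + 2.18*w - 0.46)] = (-1.119*w^2 + 9.7956*w + 4.9816)/(4.1616*w^4 + 8.8944*w^3 + 2.8756*w^2 - 2.0056*w + 0.2116)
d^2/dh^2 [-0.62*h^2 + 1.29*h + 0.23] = -1.24000000000000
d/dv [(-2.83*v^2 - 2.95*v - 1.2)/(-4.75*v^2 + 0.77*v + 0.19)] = (-16.1916*v^2 - 12.4754*v + 0.3635)/(22.5625*v^4 - 7.315*v^3 - 1.2121*v^2 + 0.2926*v + 0.0361)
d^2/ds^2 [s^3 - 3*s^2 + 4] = 6*s - 6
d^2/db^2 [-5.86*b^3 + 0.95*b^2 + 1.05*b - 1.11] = 1.9 - 35.16*b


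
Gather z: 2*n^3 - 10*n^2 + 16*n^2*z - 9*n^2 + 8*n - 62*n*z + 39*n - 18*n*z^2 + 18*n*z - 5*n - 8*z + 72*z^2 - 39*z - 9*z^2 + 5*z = 2*n^3 - 19*n^2 + 42*n + z^2*(63 - 18*n) + z*(16*n^2 - 44*n - 42)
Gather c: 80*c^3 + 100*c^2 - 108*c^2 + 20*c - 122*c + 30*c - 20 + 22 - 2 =80*c^3 - 8*c^2 - 72*c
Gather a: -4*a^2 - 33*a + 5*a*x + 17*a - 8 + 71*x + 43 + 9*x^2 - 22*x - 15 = -4*a^2 + a*(5*x - 16) + 9*x^2 + 49*x + 20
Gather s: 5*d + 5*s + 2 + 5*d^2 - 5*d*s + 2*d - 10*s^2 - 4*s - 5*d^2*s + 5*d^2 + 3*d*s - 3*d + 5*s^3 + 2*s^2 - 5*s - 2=10*d^2 + 4*d + 5*s^3 - 8*s^2 + s*(-5*d^2 - 2*d - 4)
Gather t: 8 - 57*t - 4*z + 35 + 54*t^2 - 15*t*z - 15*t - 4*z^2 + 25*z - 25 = 54*t^2 + t*(-15*z - 72) - 4*z^2 + 21*z + 18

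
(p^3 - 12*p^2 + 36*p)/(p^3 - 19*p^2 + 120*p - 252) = p/(p - 7)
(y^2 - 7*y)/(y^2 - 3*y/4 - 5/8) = 8*y*(7 - y)/(-8*y^2 + 6*y + 5)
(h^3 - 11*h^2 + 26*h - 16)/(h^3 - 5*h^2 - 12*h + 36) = (h^2 - 9*h + 8)/(h^2 - 3*h - 18)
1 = 1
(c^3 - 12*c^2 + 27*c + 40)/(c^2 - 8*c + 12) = (c^3 - 12*c^2 + 27*c + 40)/(c^2 - 8*c + 12)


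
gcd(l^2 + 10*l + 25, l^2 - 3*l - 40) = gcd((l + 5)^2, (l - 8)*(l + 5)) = l + 5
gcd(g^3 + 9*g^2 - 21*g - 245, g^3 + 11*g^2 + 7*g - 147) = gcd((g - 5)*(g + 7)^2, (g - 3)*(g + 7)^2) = g^2 + 14*g + 49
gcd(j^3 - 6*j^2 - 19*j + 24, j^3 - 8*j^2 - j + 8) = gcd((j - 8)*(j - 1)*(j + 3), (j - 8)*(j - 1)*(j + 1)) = j^2 - 9*j + 8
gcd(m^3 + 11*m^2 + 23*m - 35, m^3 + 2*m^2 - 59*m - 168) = m + 7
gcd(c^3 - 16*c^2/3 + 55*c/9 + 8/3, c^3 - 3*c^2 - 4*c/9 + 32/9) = c - 8/3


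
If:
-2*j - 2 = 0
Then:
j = -1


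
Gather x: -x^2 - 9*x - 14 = -x^2 - 9*x - 14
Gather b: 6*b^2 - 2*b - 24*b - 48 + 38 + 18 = 6*b^2 - 26*b + 8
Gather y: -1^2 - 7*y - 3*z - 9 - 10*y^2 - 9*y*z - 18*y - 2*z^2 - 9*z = -10*y^2 + y*(-9*z - 25) - 2*z^2 - 12*z - 10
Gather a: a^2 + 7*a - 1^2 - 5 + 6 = a^2 + 7*a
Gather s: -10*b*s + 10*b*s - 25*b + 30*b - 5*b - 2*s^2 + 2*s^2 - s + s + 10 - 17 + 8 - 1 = 0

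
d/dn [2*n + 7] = 2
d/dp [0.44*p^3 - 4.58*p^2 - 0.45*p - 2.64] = 1.32*p^2 - 9.16*p - 0.45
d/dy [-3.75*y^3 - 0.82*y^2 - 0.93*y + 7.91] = -11.25*y^2 - 1.64*y - 0.93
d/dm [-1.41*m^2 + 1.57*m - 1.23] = 1.57 - 2.82*m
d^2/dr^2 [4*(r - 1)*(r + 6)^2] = 24*r + 88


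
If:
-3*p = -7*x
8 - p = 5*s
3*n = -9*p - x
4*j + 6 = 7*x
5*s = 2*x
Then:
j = 45/26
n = -176/13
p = 56/13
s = 48/65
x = 24/13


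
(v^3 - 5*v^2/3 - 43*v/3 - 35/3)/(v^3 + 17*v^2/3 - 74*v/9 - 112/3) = 3*(v^2 - 4*v - 5)/(3*v^2 + 10*v - 48)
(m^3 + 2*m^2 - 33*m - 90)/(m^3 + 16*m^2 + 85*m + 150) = (m^2 - 3*m - 18)/(m^2 + 11*m + 30)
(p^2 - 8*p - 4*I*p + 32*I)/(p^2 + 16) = (p - 8)/(p + 4*I)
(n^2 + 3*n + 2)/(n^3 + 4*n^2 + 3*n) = (n + 2)/(n*(n + 3))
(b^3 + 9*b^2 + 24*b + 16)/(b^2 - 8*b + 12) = (b^3 + 9*b^2 + 24*b + 16)/(b^2 - 8*b + 12)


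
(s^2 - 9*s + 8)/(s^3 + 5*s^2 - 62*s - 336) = (s - 1)/(s^2 + 13*s + 42)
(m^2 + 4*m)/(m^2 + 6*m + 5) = m*(m + 4)/(m^2 + 6*m + 5)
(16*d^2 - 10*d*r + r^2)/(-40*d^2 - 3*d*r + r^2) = (-2*d + r)/(5*d + r)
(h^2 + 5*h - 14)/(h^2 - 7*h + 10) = (h + 7)/(h - 5)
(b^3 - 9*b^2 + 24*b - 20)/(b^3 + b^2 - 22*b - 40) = (b^2 - 4*b + 4)/(b^2 + 6*b + 8)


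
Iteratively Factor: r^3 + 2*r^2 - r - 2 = (r + 1)*(r^2 + r - 2) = (r - 1)*(r + 1)*(r + 2)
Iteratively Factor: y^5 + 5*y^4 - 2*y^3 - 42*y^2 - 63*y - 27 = (y - 3)*(y^4 + 8*y^3 + 22*y^2 + 24*y + 9) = (y - 3)*(y + 1)*(y^3 + 7*y^2 + 15*y + 9) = (y - 3)*(y + 1)*(y + 3)*(y^2 + 4*y + 3) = (y - 3)*(y + 1)*(y + 3)^2*(y + 1)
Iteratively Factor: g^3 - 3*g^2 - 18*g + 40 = (g + 4)*(g^2 - 7*g + 10) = (g - 5)*(g + 4)*(g - 2)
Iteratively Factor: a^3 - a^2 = (a)*(a^2 - a) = a*(a - 1)*(a)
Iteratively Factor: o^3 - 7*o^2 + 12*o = (o)*(o^2 - 7*o + 12) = o*(o - 4)*(o - 3)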